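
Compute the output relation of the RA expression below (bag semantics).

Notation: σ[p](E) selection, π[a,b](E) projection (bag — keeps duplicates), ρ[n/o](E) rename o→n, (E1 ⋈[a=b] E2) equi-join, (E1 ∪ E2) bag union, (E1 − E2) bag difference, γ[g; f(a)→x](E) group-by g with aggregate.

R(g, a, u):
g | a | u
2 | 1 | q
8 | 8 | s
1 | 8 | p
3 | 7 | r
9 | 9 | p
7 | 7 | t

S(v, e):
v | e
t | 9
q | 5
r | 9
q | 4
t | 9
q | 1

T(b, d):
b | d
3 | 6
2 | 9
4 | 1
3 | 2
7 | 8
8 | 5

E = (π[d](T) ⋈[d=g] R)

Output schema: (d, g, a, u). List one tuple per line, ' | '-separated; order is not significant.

Stepwise |·|:
  T → 6
  π[d](T) → 6
  R → 6
  (π[d](T) ⋈[d=g] R) → 4

== RESULT ==
d | g | a | u
1 | 1 | 8 | p
2 | 2 | 1 | q
8 | 8 | 8 | s
9 | 9 | 9 | p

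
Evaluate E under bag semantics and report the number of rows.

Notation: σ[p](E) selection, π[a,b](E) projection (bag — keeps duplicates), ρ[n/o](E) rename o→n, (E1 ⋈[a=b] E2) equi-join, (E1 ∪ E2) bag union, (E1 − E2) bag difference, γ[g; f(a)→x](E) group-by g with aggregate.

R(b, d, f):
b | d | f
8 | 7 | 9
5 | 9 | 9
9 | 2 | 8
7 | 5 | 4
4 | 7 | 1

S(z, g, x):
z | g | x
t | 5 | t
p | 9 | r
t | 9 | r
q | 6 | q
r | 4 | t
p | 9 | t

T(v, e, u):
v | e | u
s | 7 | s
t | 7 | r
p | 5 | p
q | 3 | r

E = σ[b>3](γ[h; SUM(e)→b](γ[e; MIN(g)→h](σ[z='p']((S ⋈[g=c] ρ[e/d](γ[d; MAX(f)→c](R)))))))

Subexpression sizes:
  S → 6
  R → 5
  γ[d; MAX(f)→c](R) → 4
  ρ[e/d](γ[d; MAX(f)→c](R)) → 4
  (S ⋈[g=c] ρ[e/d](γ[d; MAX(f)→c](R))) → 7
  σ[z='p']((S ⋈[g=c] ρ[e/d](γ[d; MAX(f)→c](R)))) → 4
  γ[e; MIN(g)→h](σ[z='p']((S ⋈[g=c] ρ[e/d](γ[d; MAX(f)→c](R))))) → 2
  γ[h; SUM(e)→b](γ[e; MIN(g)→h](σ[z='p']((S ⋈[g=c] ρ[e/d](γ[d; MAX(f)→c](R)))))) → 1
  σ[b>3](γ[h; SUM(e)→b](γ[e; MIN(g)→h](σ[z='p']((S ⋈[g=c] ρ[e/d](γ[d; MAX(f)→c](R))))))) → 1

|E| = 1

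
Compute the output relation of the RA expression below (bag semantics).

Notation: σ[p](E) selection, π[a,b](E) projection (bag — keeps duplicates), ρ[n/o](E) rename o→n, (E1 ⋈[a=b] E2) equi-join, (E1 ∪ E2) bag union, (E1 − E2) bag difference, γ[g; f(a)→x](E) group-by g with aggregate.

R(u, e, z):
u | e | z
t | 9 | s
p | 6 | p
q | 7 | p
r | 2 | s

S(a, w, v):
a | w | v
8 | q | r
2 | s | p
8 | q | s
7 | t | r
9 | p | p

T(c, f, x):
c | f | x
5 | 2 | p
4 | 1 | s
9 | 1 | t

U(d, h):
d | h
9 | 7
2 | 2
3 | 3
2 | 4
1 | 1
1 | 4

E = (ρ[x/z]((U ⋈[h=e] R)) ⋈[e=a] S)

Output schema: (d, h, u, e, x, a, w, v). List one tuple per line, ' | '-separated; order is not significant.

Per-node cardinality:
  U → 6
  R → 4
  (U ⋈[h=e] R) → 2
  ρ[x/z]((U ⋈[h=e] R)) → 2
  S → 5
  (ρ[x/z]((U ⋈[h=e] R)) ⋈[e=a] S) → 2

== RESULT ==
d | h | u | e | x | a | w | v
2 | 2 | r | 2 | s | 2 | s | p
9 | 7 | q | 7 | p | 7 | t | r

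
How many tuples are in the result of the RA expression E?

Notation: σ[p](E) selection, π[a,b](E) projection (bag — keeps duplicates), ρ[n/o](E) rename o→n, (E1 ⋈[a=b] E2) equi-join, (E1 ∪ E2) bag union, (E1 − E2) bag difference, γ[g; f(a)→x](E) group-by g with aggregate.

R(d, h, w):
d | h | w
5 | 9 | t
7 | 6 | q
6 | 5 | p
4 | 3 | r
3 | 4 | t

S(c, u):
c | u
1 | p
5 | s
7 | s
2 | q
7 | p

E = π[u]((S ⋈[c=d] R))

Per-node cardinality:
  S → 5
  R → 5
  (S ⋈[c=d] R) → 3
  π[u]((S ⋈[c=d] R)) → 3

|E| = 3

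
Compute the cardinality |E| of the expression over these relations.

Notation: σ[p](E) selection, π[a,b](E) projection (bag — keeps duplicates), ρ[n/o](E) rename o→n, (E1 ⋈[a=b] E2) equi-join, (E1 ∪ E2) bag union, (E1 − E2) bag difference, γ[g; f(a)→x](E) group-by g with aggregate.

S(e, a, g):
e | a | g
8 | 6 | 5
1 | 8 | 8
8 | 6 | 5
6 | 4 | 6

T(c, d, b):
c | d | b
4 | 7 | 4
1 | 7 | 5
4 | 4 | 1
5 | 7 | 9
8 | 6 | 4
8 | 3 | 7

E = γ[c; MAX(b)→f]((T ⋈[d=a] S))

Row counts bottom-up:
  T → 6
  S → 4
  (T ⋈[d=a] S) → 3
  γ[c; MAX(b)→f]((T ⋈[d=a] S)) → 2

|E| = 2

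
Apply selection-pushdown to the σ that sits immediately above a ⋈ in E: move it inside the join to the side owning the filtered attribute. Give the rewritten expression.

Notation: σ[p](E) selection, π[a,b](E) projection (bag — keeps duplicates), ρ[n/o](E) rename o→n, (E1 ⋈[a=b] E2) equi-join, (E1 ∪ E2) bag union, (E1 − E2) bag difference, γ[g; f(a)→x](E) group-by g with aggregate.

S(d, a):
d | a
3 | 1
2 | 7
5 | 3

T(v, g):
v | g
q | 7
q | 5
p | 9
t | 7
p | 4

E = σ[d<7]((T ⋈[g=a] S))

σ filters on d, owned by the right side.
E' = (T ⋈[g=a] σ[d<7](S))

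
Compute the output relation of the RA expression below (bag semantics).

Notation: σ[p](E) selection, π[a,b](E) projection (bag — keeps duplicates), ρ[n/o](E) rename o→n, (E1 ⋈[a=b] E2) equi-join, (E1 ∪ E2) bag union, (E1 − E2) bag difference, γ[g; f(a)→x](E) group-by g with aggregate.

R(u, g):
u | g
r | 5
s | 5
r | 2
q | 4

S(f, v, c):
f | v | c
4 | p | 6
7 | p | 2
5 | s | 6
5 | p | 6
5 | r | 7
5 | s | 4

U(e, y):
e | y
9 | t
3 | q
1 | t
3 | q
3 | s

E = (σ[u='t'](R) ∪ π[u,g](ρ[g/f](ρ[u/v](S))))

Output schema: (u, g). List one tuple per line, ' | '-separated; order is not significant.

Row counts bottom-up:
  R → 4
  σ[u='t'](R) → 0
  S → 6
  ρ[u/v](S) → 6
  ρ[g/f](ρ[u/v](S)) → 6
  π[u,g](ρ[g/f](ρ[u/v](S))) → 6
  (σ[u='t'](R) ∪ π[u,g](ρ[g/f](ρ[u/v](S)))) → 6

== RESULT ==
u | g
p | 4
p | 5
p | 7
r | 5
s | 5
s | 5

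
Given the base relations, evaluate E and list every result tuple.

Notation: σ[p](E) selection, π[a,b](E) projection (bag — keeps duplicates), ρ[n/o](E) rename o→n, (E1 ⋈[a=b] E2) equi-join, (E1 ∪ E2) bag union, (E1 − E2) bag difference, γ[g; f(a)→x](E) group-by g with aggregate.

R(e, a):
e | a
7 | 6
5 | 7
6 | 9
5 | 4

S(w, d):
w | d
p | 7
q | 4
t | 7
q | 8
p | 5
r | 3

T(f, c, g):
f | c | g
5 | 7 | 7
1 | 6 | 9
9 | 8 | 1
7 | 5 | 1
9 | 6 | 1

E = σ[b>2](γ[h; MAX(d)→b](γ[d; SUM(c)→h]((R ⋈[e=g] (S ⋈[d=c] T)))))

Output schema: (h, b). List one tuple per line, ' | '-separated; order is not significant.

Stepwise |·|:
  R → 4
  S → 6
  T → 5
  (S ⋈[d=c] T) → 4
  (R ⋈[e=g] (S ⋈[d=c] T)) → 2
  γ[d; SUM(c)→h]((R ⋈[e=g] (S ⋈[d=c] T))) → 1
  γ[h; MAX(d)→b](γ[d; SUM(c)→h]((R ⋈[e=g] (S ⋈[d=c] T)))) → 1
  σ[b>2](γ[h; MAX(d)→b](γ[d; SUM(c)→h]((R ⋈[e=g] (S ⋈[d=c] T))))) → 1

== RESULT ==
h | b
14 | 7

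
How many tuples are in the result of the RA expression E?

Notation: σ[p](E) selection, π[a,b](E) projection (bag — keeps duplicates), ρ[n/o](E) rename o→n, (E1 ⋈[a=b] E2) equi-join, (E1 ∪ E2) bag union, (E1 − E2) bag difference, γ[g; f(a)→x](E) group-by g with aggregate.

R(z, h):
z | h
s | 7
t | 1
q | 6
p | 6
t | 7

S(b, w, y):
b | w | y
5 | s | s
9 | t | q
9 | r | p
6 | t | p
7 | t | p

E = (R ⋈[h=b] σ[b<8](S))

Per-node cardinality:
  R → 5
  S → 5
  σ[b<8](S) → 3
  (R ⋈[h=b] σ[b<8](S)) → 4

|E| = 4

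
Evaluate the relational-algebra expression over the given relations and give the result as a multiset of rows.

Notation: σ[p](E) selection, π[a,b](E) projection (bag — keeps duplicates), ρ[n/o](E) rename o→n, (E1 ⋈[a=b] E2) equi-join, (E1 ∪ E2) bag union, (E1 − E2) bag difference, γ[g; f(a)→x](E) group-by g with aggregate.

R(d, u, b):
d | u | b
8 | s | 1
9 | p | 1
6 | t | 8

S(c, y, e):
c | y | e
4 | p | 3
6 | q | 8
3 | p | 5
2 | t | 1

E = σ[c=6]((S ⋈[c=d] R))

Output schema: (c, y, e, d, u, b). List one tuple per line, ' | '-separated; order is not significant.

Subexpression sizes:
  S → 4
  R → 3
  (S ⋈[c=d] R) → 1
  σ[c=6]((S ⋈[c=d] R)) → 1

== RESULT ==
c | y | e | d | u | b
6 | q | 8 | 6 | t | 8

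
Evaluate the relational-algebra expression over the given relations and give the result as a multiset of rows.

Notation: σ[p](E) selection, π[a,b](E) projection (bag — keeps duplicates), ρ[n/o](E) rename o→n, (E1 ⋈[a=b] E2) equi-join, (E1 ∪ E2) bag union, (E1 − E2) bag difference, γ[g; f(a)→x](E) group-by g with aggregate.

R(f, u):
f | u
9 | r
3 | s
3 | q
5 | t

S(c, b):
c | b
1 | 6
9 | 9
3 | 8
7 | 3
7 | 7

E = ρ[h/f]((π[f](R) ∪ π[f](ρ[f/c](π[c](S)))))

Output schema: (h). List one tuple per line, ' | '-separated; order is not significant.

Subexpression sizes:
  R → 4
  π[f](R) → 4
  S → 5
  π[c](S) → 5
  ρ[f/c](π[c](S)) → 5
  π[f](ρ[f/c](π[c](S))) → 5
  (π[f](R) ∪ π[f](ρ[f/c](π[c](S)))) → 9
  ρ[h/f]((π[f](R) ∪ π[f](ρ[f/c](π[c](S))))) → 9

== RESULT ==
h
1
3
3
3
5
7
7
9
9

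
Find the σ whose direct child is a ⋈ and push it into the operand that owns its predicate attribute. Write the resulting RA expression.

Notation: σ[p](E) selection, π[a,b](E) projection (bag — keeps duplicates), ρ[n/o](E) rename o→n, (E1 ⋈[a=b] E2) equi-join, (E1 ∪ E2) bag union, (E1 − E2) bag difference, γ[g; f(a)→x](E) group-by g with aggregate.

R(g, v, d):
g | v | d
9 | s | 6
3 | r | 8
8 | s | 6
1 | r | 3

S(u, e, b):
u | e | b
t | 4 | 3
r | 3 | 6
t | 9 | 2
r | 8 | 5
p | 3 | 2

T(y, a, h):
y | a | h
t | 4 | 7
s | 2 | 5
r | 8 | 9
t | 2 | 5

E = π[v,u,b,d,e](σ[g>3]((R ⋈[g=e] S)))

σ filters on g, owned by the left side.
E' = π[v,u,b,d,e]((σ[g>3](R) ⋈[g=e] S))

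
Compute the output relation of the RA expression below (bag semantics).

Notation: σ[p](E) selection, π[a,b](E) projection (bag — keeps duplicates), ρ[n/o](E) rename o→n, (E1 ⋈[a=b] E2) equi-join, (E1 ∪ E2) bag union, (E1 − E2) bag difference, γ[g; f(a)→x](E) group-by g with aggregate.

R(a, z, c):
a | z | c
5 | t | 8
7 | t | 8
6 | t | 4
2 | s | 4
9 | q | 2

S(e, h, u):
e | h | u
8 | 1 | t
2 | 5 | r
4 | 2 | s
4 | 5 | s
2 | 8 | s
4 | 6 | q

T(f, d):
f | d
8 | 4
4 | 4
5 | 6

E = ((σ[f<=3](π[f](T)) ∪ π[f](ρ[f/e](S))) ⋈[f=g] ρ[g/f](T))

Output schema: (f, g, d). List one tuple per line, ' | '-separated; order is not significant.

Stepwise |·|:
  T → 3
  π[f](T) → 3
  σ[f<=3](π[f](T)) → 0
  S → 6
  ρ[f/e](S) → 6
  π[f](ρ[f/e](S)) → 6
  (σ[f<=3](π[f](T)) ∪ π[f](ρ[f/e](S))) → 6
  T → 3
  ρ[g/f](T) → 3
  ((σ[f<=3](π[f](T)) ∪ π[f](ρ[f/e](S))) ⋈[f=g] ρ[g/f](T)) → 4

== RESULT ==
f | g | d
4 | 4 | 4
4 | 4 | 4
4 | 4 | 4
8 | 8 | 4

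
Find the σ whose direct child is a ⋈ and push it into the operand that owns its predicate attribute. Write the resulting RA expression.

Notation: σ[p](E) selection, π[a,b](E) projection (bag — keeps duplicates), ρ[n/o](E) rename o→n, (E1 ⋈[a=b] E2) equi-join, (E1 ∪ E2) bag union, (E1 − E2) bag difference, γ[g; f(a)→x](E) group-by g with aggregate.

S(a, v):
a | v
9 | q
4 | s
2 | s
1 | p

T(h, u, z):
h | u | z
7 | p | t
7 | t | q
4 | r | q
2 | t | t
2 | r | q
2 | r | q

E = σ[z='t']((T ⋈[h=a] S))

σ filters on z, owned by the left side.
E' = (σ[z='t'](T) ⋈[h=a] S)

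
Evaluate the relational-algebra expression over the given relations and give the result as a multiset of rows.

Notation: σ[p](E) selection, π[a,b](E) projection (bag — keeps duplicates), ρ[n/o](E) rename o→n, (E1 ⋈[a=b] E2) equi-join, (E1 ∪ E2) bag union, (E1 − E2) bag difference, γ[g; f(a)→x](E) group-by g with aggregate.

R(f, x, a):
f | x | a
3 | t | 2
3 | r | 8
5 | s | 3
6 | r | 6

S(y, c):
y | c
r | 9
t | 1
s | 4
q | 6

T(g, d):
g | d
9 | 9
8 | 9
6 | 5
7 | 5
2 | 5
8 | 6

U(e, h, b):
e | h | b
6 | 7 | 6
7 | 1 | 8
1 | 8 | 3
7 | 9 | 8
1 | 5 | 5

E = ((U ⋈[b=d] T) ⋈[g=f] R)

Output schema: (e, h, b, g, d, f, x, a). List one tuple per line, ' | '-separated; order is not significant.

Per-node cardinality:
  U → 5
  T → 6
  (U ⋈[b=d] T) → 4
  R → 4
  ((U ⋈[b=d] T) ⋈[g=f] R) → 1

== RESULT ==
e | h | b | g | d | f | x | a
1 | 5 | 5 | 6 | 5 | 6 | r | 6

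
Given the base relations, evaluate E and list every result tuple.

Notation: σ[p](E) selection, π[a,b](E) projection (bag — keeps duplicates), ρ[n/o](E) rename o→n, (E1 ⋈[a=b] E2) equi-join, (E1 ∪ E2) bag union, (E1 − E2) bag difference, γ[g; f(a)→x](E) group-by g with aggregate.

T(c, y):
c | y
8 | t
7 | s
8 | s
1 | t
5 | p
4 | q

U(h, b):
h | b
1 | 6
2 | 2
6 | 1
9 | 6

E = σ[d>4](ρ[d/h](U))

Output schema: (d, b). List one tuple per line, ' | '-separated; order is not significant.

Per-node cardinality:
  U → 4
  ρ[d/h](U) → 4
  σ[d>4](ρ[d/h](U)) → 2

== RESULT ==
d | b
6 | 1
9 | 6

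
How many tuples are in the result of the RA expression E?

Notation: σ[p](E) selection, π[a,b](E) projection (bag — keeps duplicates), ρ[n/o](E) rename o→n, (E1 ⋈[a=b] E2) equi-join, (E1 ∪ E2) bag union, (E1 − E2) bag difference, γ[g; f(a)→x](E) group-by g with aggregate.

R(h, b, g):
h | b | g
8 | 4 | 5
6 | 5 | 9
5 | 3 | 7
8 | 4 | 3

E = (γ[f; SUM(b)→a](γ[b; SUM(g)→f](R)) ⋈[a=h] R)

Row counts bottom-up:
  R → 4
  γ[b; SUM(g)→f](R) → 3
  γ[f; SUM(b)→a](γ[b; SUM(g)→f](R)) → 3
  R → 4
  (γ[f; SUM(b)→a](γ[b; SUM(g)→f](R)) ⋈[a=h] R) → 1

|E| = 1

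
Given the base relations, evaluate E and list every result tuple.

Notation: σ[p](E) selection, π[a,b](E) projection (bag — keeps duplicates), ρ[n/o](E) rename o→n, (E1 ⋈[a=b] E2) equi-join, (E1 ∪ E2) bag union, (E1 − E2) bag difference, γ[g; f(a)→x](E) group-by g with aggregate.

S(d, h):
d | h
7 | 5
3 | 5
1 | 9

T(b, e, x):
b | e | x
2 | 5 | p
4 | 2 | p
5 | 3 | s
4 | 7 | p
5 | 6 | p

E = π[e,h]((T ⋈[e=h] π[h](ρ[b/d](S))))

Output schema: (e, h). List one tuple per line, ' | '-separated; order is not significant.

Subexpression sizes:
  T → 5
  S → 3
  ρ[b/d](S) → 3
  π[h](ρ[b/d](S)) → 3
  (T ⋈[e=h] π[h](ρ[b/d](S))) → 2
  π[e,h]((T ⋈[e=h] π[h](ρ[b/d](S)))) → 2

== RESULT ==
e | h
5 | 5
5 | 5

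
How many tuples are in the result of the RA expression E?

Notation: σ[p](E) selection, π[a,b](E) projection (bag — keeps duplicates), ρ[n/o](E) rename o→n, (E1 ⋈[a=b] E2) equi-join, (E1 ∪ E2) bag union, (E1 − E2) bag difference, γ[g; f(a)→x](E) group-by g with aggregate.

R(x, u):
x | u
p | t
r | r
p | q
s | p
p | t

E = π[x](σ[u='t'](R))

Stepwise |·|:
  R → 5
  σ[u='t'](R) → 2
  π[x](σ[u='t'](R)) → 2

|E| = 2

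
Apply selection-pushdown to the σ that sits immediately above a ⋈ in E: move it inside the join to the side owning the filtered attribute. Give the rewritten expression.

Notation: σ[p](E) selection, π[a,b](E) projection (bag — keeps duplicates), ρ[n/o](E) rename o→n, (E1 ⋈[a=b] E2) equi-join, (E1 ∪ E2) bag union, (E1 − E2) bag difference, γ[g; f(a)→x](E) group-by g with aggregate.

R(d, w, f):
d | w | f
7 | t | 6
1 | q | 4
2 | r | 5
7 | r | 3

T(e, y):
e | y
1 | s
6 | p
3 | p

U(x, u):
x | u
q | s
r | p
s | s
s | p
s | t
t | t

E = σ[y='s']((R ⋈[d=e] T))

σ filters on y, owned by the right side.
E' = (R ⋈[d=e] σ[y='s'](T))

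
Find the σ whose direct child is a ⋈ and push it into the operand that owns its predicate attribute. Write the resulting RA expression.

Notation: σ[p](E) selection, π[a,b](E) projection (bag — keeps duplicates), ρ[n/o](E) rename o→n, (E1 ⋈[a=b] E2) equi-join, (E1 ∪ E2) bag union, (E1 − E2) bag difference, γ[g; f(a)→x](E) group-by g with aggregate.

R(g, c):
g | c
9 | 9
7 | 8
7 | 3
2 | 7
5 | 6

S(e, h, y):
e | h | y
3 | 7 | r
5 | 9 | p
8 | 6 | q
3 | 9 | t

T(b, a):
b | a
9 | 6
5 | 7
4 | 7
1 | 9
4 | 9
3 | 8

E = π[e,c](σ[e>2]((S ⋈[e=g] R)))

σ filters on e, owned by the left side.
E' = π[e,c]((σ[e>2](S) ⋈[e=g] R))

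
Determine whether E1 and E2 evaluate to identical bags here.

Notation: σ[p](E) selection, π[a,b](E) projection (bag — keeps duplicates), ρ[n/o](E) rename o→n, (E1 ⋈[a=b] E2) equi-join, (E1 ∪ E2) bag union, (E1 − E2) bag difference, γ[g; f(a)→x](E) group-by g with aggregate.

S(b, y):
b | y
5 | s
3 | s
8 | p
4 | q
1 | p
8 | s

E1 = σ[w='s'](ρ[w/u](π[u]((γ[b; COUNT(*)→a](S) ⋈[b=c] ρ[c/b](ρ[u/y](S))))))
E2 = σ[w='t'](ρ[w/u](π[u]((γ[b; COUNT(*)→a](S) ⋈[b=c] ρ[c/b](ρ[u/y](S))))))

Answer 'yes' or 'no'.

E1 stepwise |·|:
  S → 6
  γ[b; COUNT(*)→a](S) → 5
  S → 6
  ρ[u/y](S) → 6
  ρ[c/b](ρ[u/y](S)) → 6
  (γ[b; COUNT(*)→a](S) ⋈[b=c] ρ[c/b](ρ[u/y](S))) → 6
  π[u]((γ[b; COUNT(*)→a](S) ⋈[b=c] ρ[c/b](ρ[u/y](S)))) → 6
  ρ[w/u](π[u]((γ[b; COUNT(*)→a](S) ⋈[b=c] ρ[c/b](ρ[u/y](S))))) → 6
  σ[w='s'](ρ[w/u](π[u]((γ[b; COUNT(*)→a](S) ⋈[b=c] ρ[c/b](ρ[u/y](S)))))) → 3
E2 stepwise |·|:
  S → 6
  γ[b; COUNT(*)→a](S) → 5
  S → 6
  ρ[u/y](S) → 6
  ρ[c/b](ρ[u/y](S)) → 6
  (γ[b; COUNT(*)→a](S) ⋈[b=c] ρ[c/b](ρ[u/y](S))) → 6
  π[u]((γ[b; COUNT(*)→a](S) ⋈[b=c] ρ[c/b](ρ[u/y](S)))) → 6
  ρ[w/u](π[u]((γ[b; COUNT(*)→a](S) ⋈[b=c] ρ[c/b](ρ[u/y](S))))) → 6
  σ[w='t'](ρ[w/u](π[u]((γ[b; COUNT(*)→a](S) ⋈[b=c] ρ[c/b](ρ[u/y](S)))))) → 0

E1 result:
w
s
s
s
E2 result:
w
(0 rows)
Witness: ('s',) appears 3× in E1 but 0× in E2.

no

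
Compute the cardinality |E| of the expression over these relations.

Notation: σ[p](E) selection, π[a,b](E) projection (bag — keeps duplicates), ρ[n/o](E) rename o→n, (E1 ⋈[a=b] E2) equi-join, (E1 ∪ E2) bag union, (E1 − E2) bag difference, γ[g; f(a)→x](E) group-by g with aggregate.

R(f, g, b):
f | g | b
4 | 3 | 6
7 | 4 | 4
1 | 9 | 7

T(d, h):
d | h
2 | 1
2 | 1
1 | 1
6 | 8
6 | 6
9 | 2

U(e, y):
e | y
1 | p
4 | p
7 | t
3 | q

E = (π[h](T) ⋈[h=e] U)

Subexpression sizes:
  T → 6
  π[h](T) → 6
  U → 4
  (π[h](T) ⋈[h=e] U) → 3

|E| = 3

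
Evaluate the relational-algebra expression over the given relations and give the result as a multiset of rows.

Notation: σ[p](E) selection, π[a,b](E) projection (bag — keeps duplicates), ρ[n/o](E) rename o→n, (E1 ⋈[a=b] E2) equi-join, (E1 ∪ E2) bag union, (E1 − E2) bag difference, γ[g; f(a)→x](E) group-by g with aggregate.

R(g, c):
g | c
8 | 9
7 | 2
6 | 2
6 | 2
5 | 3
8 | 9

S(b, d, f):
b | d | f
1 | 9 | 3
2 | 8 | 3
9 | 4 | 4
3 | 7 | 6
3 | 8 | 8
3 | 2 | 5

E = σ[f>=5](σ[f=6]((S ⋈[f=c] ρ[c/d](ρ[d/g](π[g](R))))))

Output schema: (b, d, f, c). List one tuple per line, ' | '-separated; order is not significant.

Stepwise |·|:
  S → 6
  R → 6
  π[g](R) → 6
  ρ[d/g](π[g](R)) → 6
  ρ[c/d](ρ[d/g](π[g](R))) → 6
  (S ⋈[f=c] ρ[c/d](ρ[d/g](π[g](R)))) → 5
  σ[f=6]((S ⋈[f=c] ρ[c/d](ρ[d/g](π[g](R))))) → 2
  σ[f>=5](σ[f=6]((S ⋈[f=c] ρ[c/d](ρ[d/g](π[g](R)))))) → 2

== RESULT ==
b | d | f | c
3 | 7 | 6 | 6
3 | 7 | 6 | 6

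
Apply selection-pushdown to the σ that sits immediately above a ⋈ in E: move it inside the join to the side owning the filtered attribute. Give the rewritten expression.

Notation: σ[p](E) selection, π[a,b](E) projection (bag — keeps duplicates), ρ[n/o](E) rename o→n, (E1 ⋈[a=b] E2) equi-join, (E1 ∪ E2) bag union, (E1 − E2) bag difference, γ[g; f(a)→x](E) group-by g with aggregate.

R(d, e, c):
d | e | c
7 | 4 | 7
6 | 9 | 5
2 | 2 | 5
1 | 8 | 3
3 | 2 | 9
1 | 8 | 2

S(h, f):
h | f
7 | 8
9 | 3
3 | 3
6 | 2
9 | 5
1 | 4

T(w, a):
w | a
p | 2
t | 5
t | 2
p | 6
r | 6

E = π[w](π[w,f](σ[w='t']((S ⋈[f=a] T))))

σ filters on w, owned by the right side.
E' = π[w](π[w,f]((S ⋈[f=a] σ[w='t'](T))))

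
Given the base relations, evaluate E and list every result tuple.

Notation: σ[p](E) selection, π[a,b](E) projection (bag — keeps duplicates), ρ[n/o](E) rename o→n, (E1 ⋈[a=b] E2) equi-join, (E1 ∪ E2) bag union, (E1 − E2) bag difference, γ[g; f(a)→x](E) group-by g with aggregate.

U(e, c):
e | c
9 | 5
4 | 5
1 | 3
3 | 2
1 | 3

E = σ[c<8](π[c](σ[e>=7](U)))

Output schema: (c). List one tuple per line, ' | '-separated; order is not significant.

Per-node cardinality:
  U → 5
  σ[e>=7](U) → 1
  π[c](σ[e>=7](U)) → 1
  σ[c<8](π[c](σ[e>=7](U))) → 1

== RESULT ==
c
5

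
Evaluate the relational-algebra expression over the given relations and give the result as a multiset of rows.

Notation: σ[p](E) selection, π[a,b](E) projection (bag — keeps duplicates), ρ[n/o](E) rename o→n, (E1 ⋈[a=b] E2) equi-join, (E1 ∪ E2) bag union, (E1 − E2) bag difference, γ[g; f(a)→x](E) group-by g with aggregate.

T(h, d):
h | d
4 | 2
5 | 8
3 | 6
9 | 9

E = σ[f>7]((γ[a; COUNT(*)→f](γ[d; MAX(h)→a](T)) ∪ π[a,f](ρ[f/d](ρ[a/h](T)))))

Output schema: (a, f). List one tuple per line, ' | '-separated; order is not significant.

Row counts bottom-up:
  T → 4
  γ[d; MAX(h)→a](T) → 4
  γ[a; COUNT(*)→f](γ[d; MAX(h)→a](T)) → 4
  T → 4
  ρ[a/h](T) → 4
  ρ[f/d](ρ[a/h](T)) → 4
  π[a,f](ρ[f/d](ρ[a/h](T))) → 4
  (γ[a; COUNT(*)→f](γ[d; MAX(h)→a](T)) ∪ π[a,f](ρ[f/d](ρ[a/h](T)))) → 8
  σ[f>7]((γ[a; COUNT(*)→f](γ[d; MAX(h)→a](T)) ∪ π[a,f](ρ[f/d](ρ[a/h](T))))) → 2

== RESULT ==
a | f
5 | 8
9 | 9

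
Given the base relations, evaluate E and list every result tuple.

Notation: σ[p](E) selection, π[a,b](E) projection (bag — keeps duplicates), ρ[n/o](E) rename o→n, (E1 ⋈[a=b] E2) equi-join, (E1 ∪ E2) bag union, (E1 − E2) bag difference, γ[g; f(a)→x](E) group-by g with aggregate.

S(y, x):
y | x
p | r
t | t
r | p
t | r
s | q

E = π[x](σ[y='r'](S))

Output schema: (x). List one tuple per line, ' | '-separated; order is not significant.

Subexpression sizes:
  S → 5
  σ[y='r'](S) → 1
  π[x](σ[y='r'](S)) → 1

== RESULT ==
x
p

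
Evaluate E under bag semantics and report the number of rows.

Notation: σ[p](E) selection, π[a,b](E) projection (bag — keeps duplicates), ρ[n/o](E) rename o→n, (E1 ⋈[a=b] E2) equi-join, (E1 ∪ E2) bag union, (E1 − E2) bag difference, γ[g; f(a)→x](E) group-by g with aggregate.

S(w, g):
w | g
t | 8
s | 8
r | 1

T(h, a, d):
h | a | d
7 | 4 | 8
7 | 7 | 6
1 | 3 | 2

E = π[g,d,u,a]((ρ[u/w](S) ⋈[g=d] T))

Subexpression sizes:
  S → 3
  ρ[u/w](S) → 3
  T → 3
  (ρ[u/w](S) ⋈[g=d] T) → 2
  π[g,d,u,a]((ρ[u/w](S) ⋈[g=d] T)) → 2

|E| = 2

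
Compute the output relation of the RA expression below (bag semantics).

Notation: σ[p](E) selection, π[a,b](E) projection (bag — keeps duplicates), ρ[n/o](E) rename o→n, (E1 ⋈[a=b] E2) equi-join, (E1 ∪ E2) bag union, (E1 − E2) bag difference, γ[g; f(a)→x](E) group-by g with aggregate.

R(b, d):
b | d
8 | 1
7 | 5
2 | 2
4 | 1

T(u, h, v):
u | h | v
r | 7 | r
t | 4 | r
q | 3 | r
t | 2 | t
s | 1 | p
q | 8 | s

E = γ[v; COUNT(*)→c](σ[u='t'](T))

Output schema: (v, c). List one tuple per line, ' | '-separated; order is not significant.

Subexpression sizes:
  T → 6
  σ[u='t'](T) → 2
  γ[v; COUNT(*)→c](σ[u='t'](T)) → 2

== RESULT ==
v | c
r | 1
t | 1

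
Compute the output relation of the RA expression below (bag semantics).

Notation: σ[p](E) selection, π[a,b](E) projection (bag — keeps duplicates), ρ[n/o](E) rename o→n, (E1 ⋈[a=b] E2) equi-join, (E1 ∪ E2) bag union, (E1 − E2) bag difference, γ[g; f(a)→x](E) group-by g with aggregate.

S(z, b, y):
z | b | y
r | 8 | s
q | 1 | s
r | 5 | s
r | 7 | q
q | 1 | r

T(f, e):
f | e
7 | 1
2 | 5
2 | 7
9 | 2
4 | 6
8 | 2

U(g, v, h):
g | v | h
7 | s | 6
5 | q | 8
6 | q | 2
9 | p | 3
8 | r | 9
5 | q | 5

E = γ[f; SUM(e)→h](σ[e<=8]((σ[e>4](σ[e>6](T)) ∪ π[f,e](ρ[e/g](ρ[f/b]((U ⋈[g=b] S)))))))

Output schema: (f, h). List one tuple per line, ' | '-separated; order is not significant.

Row counts bottom-up:
  T → 6
  σ[e>6](T) → 1
  σ[e>4](σ[e>6](T)) → 1
  U → 6
  S → 5
  (U ⋈[g=b] S) → 4
  ρ[f/b]((U ⋈[g=b] S)) → 4
  ρ[e/g](ρ[f/b]((U ⋈[g=b] S))) → 4
  π[f,e](ρ[e/g](ρ[f/b]((U ⋈[g=b] S)))) → 4
  (σ[e>4](σ[e>6](T)) ∪ π[f,e](ρ[e/g](ρ[f/b]((U ⋈[g=b] S))))) → 5
  σ[e<=8]((σ[e>4](σ[e>6](T)) ∪ π[f,e](ρ[e/g](ρ[f/b]((U ⋈[g=b] S)))))) → 5
  γ[f; SUM(e)→h](σ[e<=8]((σ[e>4](σ[e>6](T)) ∪ π[f,e](ρ[e/g](ρ[f/b]((U ⋈[g=b] S))))))) → 4

== RESULT ==
f | h
2 | 7
5 | 10
7 | 7
8 | 8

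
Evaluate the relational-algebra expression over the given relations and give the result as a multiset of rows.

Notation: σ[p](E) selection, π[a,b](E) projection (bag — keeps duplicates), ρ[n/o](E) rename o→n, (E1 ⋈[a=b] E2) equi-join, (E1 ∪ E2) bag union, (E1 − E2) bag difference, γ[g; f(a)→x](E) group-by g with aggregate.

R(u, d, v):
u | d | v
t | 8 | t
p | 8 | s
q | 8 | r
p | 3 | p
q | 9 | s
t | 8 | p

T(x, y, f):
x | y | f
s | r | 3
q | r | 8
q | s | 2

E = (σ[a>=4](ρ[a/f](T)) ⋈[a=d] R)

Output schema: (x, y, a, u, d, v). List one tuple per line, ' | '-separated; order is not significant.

Subexpression sizes:
  T → 3
  ρ[a/f](T) → 3
  σ[a>=4](ρ[a/f](T)) → 1
  R → 6
  (σ[a>=4](ρ[a/f](T)) ⋈[a=d] R) → 4

== RESULT ==
x | y | a | u | d | v
q | r | 8 | p | 8 | s
q | r | 8 | q | 8 | r
q | r | 8 | t | 8 | p
q | r | 8 | t | 8 | t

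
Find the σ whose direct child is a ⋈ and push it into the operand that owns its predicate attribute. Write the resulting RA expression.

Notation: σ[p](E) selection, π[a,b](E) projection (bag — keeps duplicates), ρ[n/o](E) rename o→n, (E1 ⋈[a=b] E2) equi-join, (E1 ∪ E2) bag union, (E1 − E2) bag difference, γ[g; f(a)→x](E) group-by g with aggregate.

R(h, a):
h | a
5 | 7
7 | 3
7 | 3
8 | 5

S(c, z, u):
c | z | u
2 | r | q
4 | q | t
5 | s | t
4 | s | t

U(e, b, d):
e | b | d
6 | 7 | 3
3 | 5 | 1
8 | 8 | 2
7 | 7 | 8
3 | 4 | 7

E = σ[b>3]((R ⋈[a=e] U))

σ filters on b, owned by the right side.
E' = (R ⋈[a=e] σ[b>3](U))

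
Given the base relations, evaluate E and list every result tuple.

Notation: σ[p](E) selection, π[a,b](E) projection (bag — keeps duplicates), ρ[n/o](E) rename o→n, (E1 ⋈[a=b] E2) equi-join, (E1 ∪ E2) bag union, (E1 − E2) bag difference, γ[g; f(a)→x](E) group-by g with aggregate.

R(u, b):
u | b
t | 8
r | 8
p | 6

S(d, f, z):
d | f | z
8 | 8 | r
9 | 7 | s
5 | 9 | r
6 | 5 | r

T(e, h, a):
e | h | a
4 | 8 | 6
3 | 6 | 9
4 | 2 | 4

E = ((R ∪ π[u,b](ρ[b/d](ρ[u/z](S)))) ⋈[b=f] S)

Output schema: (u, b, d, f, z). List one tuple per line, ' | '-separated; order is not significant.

Row counts bottom-up:
  R → 3
  S → 4
  ρ[u/z](S) → 4
  ρ[b/d](ρ[u/z](S)) → 4
  π[u,b](ρ[b/d](ρ[u/z](S))) → 4
  (R ∪ π[u,b](ρ[b/d](ρ[u/z](S)))) → 7
  S → 4
  ((R ∪ π[u,b](ρ[b/d](ρ[u/z](S)))) ⋈[b=f] S) → 5

== RESULT ==
u | b | d | f | z
r | 5 | 6 | 5 | r
r | 8 | 8 | 8 | r
r | 8 | 8 | 8 | r
s | 9 | 5 | 9 | r
t | 8 | 8 | 8 | r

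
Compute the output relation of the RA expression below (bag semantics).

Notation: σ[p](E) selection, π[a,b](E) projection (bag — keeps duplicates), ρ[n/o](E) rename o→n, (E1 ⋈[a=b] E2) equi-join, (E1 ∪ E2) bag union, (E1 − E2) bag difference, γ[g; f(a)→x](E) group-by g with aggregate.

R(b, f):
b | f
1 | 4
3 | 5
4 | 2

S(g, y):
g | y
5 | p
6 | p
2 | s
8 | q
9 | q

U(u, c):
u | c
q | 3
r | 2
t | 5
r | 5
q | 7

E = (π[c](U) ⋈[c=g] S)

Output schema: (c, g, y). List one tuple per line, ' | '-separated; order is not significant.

Stepwise |·|:
  U → 5
  π[c](U) → 5
  S → 5
  (π[c](U) ⋈[c=g] S) → 3

== RESULT ==
c | g | y
2 | 2 | s
5 | 5 | p
5 | 5 | p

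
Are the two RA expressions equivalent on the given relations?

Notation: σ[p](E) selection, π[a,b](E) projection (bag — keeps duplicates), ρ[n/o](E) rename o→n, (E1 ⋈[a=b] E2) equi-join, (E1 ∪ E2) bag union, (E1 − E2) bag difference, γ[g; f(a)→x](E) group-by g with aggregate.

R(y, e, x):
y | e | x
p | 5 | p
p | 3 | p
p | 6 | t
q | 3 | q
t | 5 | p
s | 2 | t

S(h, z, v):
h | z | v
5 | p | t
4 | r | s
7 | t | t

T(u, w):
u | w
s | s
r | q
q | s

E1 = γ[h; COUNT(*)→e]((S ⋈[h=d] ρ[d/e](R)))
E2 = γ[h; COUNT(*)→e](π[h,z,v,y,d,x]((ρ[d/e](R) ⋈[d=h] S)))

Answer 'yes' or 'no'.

E1 row counts bottom-up:
  S → 3
  R → 6
  ρ[d/e](R) → 6
  (S ⋈[h=d] ρ[d/e](R)) → 2
  γ[h; COUNT(*)→e]((S ⋈[h=d] ρ[d/e](R))) → 1
E2 row counts bottom-up:
  R → 6
  ρ[d/e](R) → 6
  S → 3
  (ρ[d/e](R) ⋈[d=h] S) → 2
  π[h,z,v,y,d,x]((ρ[d/e](R) ⋈[d=h] S)) → 2
  γ[h; COUNT(*)→e](π[h,z,v,y,d,x]((ρ[d/e](R) ⋈[d=h] S))) → 1

E1 and E2 produce the same multiset:
h | e
5 | 2

yes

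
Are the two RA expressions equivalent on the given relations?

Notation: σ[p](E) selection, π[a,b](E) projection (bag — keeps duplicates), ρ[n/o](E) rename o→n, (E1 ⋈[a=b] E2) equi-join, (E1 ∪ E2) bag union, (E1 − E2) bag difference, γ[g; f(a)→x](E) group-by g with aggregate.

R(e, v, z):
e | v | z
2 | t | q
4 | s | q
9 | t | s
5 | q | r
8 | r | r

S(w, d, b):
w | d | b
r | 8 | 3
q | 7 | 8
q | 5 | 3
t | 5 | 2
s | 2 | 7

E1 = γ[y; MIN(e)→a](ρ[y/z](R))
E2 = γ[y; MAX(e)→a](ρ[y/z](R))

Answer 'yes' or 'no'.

E1 row counts bottom-up:
  R → 5
  ρ[y/z](R) → 5
  γ[y; MIN(e)→a](ρ[y/z](R)) → 3
E2 row counts bottom-up:
  R → 5
  ρ[y/z](R) → 5
  γ[y; MAX(e)→a](ρ[y/z](R)) → 3

E1 result:
y | a
q | 2
r | 5
s | 9
E2 result:
y | a
q | 4
r | 8
s | 9
Witness: ('r', 8) appears 0× in E1 but 1× in E2.

no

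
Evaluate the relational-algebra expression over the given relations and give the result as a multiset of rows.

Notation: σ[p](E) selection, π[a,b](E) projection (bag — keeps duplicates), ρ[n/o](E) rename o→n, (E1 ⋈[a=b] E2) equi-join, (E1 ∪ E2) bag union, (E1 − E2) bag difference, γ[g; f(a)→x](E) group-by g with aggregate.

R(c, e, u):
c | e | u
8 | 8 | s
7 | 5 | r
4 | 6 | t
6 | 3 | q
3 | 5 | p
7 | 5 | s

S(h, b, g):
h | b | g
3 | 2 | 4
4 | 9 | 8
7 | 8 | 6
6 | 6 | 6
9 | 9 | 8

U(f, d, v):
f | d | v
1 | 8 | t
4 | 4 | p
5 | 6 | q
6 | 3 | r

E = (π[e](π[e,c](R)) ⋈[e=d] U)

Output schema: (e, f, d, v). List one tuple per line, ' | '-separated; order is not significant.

Per-node cardinality:
  R → 6
  π[e,c](R) → 6
  π[e](π[e,c](R)) → 6
  U → 4
  (π[e](π[e,c](R)) ⋈[e=d] U) → 3

== RESULT ==
e | f | d | v
3 | 6 | 3 | r
6 | 5 | 6 | q
8 | 1 | 8 | t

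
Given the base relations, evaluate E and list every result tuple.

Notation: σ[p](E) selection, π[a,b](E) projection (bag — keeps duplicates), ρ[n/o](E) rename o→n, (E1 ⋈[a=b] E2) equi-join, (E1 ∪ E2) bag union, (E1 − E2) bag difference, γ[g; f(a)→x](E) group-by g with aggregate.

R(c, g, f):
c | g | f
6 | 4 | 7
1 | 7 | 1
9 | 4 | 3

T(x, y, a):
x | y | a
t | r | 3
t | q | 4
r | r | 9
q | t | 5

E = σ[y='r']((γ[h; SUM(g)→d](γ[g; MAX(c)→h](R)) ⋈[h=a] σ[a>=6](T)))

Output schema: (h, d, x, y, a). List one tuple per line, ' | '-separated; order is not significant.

Row counts bottom-up:
  R → 3
  γ[g; MAX(c)→h](R) → 2
  γ[h; SUM(g)→d](γ[g; MAX(c)→h](R)) → 2
  T → 4
  σ[a>=6](T) → 1
  (γ[h; SUM(g)→d](γ[g; MAX(c)→h](R)) ⋈[h=a] σ[a>=6](T)) → 1
  σ[y='r']((γ[h; SUM(g)→d](γ[g; MAX(c)→h](R)) ⋈[h=a] σ[a>=6](T))) → 1

== RESULT ==
h | d | x | y | a
9 | 4 | r | r | 9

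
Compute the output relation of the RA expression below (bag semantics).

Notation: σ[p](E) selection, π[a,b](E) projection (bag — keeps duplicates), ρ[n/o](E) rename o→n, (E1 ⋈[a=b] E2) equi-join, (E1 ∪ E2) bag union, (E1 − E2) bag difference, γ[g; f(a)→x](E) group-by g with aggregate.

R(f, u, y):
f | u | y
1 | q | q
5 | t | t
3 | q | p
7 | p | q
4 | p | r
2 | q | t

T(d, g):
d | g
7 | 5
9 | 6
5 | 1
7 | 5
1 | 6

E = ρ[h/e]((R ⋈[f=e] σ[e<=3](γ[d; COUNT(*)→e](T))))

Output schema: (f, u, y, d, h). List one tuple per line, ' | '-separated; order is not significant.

Per-node cardinality:
  R → 6
  T → 5
  γ[d; COUNT(*)→e](T) → 4
  σ[e<=3](γ[d; COUNT(*)→e](T)) → 4
  (R ⋈[f=e] σ[e<=3](γ[d; COUNT(*)→e](T))) → 4
  ρ[h/e]((R ⋈[f=e] σ[e<=3](γ[d; COUNT(*)→e](T)))) → 4

== RESULT ==
f | u | y | d | h
1 | q | q | 1 | 1
1 | q | q | 5 | 1
1 | q | q | 9 | 1
2 | q | t | 7 | 2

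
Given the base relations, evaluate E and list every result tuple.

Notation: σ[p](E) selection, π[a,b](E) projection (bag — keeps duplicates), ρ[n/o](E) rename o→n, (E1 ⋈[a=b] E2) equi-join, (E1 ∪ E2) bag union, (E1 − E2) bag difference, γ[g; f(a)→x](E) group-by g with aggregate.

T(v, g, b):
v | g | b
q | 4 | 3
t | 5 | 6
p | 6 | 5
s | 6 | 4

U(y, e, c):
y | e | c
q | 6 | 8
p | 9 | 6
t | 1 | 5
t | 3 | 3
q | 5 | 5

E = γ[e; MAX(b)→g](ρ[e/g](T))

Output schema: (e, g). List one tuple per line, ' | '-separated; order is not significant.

Subexpression sizes:
  T → 4
  ρ[e/g](T) → 4
  γ[e; MAX(b)→g](ρ[e/g](T)) → 3

== RESULT ==
e | g
4 | 3
5 | 6
6 | 5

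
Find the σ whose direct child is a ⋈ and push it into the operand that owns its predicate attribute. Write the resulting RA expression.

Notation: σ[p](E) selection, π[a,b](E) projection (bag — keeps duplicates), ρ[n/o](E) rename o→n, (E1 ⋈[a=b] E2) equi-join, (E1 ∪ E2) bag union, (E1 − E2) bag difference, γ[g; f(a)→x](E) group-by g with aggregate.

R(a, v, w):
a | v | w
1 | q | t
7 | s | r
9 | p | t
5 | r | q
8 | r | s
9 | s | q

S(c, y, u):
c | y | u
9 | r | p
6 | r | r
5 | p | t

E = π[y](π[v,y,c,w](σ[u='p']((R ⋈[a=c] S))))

σ filters on u, owned by the right side.
E' = π[y](π[v,y,c,w]((R ⋈[a=c] σ[u='p'](S))))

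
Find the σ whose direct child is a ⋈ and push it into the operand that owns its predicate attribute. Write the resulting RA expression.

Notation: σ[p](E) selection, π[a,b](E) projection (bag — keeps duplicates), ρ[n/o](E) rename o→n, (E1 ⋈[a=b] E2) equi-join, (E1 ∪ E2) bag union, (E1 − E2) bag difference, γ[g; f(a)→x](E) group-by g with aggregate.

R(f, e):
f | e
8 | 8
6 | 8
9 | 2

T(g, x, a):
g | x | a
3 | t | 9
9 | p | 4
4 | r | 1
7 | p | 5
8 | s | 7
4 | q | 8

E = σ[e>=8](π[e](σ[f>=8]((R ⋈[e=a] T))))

σ filters on f, owned by the left side.
E' = σ[e>=8](π[e]((σ[f>=8](R) ⋈[e=a] T)))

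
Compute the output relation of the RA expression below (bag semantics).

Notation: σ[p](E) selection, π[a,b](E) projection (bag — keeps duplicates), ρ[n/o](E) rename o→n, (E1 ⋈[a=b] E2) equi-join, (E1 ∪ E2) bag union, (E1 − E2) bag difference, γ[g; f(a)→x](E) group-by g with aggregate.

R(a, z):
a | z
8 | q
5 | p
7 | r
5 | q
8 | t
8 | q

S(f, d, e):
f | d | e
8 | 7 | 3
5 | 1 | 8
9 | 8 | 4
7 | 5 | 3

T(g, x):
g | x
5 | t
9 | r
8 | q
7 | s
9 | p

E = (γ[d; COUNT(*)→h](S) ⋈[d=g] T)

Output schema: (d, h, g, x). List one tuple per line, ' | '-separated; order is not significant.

Stepwise |·|:
  S → 4
  γ[d; COUNT(*)→h](S) → 4
  T → 5
  (γ[d; COUNT(*)→h](S) ⋈[d=g] T) → 3

== RESULT ==
d | h | g | x
5 | 1 | 5 | t
7 | 1 | 7 | s
8 | 1 | 8 | q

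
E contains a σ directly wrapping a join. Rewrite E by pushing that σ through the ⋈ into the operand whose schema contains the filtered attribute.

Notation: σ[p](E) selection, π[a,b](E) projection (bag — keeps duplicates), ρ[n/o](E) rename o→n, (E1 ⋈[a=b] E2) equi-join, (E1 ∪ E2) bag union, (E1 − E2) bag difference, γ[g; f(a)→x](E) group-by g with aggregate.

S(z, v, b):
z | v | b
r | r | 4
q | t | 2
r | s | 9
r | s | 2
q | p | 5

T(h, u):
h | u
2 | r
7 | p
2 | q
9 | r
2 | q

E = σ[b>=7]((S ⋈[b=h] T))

σ filters on b, owned by the left side.
E' = (σ[b>=7](S) ⋈[b=h] T)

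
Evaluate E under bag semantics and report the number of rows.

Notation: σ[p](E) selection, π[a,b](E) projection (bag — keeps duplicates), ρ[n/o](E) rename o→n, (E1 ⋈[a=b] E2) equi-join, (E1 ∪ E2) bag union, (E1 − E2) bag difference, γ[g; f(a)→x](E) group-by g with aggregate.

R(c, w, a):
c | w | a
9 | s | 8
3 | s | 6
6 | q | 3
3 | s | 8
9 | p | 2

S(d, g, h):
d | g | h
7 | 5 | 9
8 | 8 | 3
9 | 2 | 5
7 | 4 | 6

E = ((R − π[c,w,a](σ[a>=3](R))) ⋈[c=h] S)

Stepwise |·|:
  R → 5
  R → 5
  σ[a>=3](R) → 4
  π[c,w,a](σ[a>=3](R)) → 4
  (R − π[c,w,a](σ[a>=3](R))) → 1
  S → 4
  ((R − π[c,w,a](σ[a>=3](R))) ⋈[c=h] S) → 1

|E| = 1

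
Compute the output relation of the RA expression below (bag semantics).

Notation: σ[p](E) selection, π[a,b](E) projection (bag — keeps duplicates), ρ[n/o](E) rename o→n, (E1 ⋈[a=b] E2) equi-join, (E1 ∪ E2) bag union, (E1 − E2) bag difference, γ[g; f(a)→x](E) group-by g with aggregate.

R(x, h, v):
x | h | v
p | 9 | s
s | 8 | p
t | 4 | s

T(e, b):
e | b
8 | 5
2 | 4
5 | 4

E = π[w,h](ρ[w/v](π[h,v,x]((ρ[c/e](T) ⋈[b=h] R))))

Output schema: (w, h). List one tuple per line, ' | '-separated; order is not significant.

Per-node cardinality:
  T → 3
  ρ[c/e](T) → 3
  R → 3
  (ρ[c/e](T) ⋈[b=h] R) → 2
  π[h,v,x]((ρ[c/e](T) ⋈[b=h] R)) → 2
  ρ[w/v](π[h,v,x]((ρ[c/e](T) ⋈[b=h] R))) → 2
  π[w,h](ρ[w/v](π[h,v,x]((ρ[c/e](T) ⋈[b=h] R)))) → 2

== RESULT ==
w | h
s | 4
s | 4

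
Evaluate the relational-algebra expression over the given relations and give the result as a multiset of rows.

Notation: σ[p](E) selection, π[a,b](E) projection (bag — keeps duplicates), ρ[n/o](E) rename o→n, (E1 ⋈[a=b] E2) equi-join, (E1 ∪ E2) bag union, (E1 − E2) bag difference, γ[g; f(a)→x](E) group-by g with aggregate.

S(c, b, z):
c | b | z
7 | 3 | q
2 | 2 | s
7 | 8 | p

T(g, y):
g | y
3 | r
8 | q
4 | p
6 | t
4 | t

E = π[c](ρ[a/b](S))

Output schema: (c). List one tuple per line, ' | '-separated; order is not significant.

Stepwise |·|:
  S → 3
  ρ[a/b](S) → 3
  π[c](ρ[a/b](S)) → 3

== RESULT ==
c
2
7
7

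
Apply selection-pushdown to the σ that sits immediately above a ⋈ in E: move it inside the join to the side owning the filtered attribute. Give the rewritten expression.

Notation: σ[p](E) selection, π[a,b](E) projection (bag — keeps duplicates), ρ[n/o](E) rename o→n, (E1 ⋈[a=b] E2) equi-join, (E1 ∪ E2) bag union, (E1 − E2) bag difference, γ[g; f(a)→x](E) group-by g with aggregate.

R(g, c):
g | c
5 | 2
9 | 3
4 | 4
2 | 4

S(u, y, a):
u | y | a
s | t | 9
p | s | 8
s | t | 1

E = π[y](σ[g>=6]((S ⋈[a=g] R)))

σ filters on g, owned by the right side.
E' = π[y]((S ⋈[a=g] σ[g>=6](R)))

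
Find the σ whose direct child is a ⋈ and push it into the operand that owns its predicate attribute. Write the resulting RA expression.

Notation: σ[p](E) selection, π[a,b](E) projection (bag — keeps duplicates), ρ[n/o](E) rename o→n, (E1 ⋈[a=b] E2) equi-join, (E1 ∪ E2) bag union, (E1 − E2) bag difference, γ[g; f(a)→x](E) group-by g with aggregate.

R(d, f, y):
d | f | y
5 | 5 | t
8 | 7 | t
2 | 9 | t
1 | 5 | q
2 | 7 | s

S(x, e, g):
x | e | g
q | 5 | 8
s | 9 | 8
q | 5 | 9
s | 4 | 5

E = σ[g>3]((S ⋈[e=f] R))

σ filters on g, owned by the left side.
E' = (σ[g>3](S) ⋈[e=f] R)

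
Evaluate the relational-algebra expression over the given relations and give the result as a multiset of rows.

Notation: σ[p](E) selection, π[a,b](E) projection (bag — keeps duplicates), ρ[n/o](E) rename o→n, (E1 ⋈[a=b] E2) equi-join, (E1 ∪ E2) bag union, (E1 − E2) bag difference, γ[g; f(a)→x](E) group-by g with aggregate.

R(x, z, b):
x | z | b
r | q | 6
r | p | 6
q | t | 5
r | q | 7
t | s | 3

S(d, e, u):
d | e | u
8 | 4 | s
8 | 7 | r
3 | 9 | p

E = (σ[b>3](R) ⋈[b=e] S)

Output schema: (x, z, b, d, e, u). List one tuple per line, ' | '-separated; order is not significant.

Stepwise |·|:
  R → 5
  σ[b>3](R) → 4
  S → 3
  (σ[b>3](R) ⋈[b=e] S) → 1

== RESULT ==
x | z | b | d | e | u
r | q | 7 | 8 | 7 | r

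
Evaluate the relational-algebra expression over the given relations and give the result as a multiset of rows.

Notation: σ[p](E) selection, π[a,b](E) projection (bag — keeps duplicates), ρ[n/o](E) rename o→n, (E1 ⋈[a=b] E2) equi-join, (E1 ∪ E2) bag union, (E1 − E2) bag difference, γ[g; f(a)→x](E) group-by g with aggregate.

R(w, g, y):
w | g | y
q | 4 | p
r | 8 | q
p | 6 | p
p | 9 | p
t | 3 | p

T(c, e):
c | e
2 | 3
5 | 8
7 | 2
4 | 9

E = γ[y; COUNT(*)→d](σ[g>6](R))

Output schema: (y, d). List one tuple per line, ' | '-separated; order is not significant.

Row counts bottom-up:
  R → 5
  σ[g>6](R) → 2
  γ[y; COUNT(*)→d](σ[g>6](R)) → 2

== RESULT ==
y | d
p | 1
q | 1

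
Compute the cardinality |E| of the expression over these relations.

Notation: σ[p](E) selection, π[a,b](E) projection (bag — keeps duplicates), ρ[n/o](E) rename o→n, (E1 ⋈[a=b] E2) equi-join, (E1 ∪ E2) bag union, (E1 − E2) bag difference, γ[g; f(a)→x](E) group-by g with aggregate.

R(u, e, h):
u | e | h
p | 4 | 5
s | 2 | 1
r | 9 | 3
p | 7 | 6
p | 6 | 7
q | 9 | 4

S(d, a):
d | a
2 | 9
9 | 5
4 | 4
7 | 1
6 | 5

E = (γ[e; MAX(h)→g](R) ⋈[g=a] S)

Row counts bottom-up:
  R → 6
  γ[e; MAX(h)→g](R) → 5
  S → 5
  (γ[e; MAX(h)→g](R) ⋈[g=a] S) → 4

|E| = 4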